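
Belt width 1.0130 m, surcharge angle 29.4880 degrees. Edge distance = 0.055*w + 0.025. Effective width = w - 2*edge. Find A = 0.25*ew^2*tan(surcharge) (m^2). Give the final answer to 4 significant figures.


edge = 0.055*1.0130 + 0.025 = 0.080715 m
ew = 1.0130 - 2*0.080715 = 0.85157 m
A = 0.25 * 0.85157^2 * tan(29.4880 deg)
A = 0.1025 m^2


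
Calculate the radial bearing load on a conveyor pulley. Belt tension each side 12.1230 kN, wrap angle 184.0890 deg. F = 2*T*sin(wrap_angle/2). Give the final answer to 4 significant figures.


F = 2 * 12.1230 * sin(184.0890/2 deg)
F = 24.23 kN


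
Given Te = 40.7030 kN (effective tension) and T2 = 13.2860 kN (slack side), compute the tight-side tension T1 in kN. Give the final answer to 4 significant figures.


T1 = Te + T2 = 40.7030 + 13.2860
T1 = 53.99 kN


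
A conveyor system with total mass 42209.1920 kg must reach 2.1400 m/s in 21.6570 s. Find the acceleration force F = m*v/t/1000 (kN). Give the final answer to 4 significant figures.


F = 42209.1920 * 2.1400 / 21.6570 / 1000
F = 4.171 kN


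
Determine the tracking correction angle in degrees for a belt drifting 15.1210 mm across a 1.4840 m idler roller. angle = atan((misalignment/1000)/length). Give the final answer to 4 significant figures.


misalign_m = 15.1210 / 1000 = 0.015121 m
angle = atan(0.015121 / 1.4840)
angle = 0.5838 deg


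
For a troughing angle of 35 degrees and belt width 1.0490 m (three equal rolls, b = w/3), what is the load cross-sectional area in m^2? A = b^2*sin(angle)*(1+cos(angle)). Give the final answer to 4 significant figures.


b = 1.0490/3 = 0.349667 m
A = 0.349667^2 * sin(35 deg) * (1 + cos(35 deg))
A = 0.1276 m^2


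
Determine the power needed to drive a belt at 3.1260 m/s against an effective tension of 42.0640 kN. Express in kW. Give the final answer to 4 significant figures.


P = Te * v = 42.0640 * 3.1260
P = 131.5 kW


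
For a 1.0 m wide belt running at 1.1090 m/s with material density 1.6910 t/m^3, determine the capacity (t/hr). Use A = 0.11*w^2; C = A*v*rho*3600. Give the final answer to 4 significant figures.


A = 0.11 * 1.0^2 = 0.11 m^2
C = 0.11 * 1.1090 * 1.6910 * 3600
C = 742.6 t/hr


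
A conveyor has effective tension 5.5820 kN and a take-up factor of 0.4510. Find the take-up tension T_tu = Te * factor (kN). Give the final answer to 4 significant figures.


T_tu = 5.5820 * 0.4510
T_tu = 2.517 kN


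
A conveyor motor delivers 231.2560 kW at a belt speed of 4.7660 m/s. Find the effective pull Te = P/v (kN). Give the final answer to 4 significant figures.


Te = P / v = 231.2560 / 4.7660
Te = 48.52 kN


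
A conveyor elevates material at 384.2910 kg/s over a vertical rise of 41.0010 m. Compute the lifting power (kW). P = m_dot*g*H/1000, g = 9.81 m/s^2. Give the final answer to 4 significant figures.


P = 384.2910 * 9.81 * 41.0010 / 1000
P = 154.6 kW


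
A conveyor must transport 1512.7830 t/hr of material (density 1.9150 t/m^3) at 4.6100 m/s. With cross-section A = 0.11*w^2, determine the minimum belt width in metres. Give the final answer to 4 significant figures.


A_req = 1512.7830 / (4.6100 * 1.9150 * 3600) = 0.0475997 m^2
w = sqrt(0.0475997 / 0.11)
w = 0.6578 m


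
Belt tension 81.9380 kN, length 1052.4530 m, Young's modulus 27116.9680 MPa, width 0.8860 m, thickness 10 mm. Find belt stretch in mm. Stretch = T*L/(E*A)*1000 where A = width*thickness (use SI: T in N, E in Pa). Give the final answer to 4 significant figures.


A = 0.8860 * 0.01 = 0.00886 m^2
Stretch = 81.9380*1000 * 1052.4530 / (27116.9680e6 * 0.00886) * 1000
Stretch = 358.9 mm


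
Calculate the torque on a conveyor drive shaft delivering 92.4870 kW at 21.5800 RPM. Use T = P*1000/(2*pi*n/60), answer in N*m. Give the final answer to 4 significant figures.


omega = 2*pi*21.5800/60 = 2.25985 rad/s
T = 92.4870*1000 / 2.25985
T = 40930 N*m


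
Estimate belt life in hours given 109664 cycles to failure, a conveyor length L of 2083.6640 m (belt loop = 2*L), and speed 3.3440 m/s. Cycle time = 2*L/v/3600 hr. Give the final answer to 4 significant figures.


cycle_time = 2 * 2083.6640 / 3.3440 / 3600 = 0.34617 hr
life = 109664 * 0.34617 = 37960 hours


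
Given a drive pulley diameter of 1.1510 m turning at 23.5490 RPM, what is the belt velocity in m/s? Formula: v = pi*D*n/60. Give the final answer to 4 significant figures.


v = pi * 1.1510 * 23.5490 / 60
v = 1.419 m/s


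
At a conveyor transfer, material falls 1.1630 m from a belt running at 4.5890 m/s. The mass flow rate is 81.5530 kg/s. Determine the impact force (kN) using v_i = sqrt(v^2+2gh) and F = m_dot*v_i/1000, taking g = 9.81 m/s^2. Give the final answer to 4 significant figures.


v_i = sqrt(4.5890^2 + 2*9.81*1.1630) = 6.62397 m/s
F = 81.5530 * 6.62397 / 1000
F = 0.5402 kN


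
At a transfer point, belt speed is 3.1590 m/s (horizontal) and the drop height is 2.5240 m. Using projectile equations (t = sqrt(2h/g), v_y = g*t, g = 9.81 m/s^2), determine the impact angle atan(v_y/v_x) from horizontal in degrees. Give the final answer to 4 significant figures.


t = sqrt(2*2.5240/9.81) = 0.71734 s
v_y = 9.81 * 0.71734 = 7.03711 m/s
angle = atan(7.03711 / 3.1590) = 65.82 deg


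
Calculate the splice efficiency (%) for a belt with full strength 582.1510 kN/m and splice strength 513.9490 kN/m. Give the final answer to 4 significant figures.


Eff = 513.9490 / 582.1510 * 100
Eff = 88.28 %


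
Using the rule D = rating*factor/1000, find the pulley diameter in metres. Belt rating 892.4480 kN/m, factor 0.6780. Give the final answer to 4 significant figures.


D = 892.4480 * 0.6780 / 1000
D = 0.6051 m


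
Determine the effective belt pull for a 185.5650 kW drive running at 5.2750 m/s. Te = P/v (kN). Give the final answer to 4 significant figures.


Te = P / v = 185.5650 / 5.2750
Te = 35.18 kN


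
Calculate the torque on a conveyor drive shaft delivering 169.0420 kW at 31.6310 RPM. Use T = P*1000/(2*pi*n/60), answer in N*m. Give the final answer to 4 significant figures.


omega = 2*pi*31.6310/60 = 3.31239 rad/s
T = 169.0420*1000 / 3.31239
T = 51030 N*m


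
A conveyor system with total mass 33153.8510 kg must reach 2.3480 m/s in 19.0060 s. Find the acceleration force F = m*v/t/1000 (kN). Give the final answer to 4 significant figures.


F = 33153.8510 * 2.3480 / 19.0060 / 1000
F = 4.096 kN


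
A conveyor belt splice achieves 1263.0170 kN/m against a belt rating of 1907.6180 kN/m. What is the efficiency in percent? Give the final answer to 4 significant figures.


Eff = 1263.0170 / 1907.6180 * 100
Eff = 66.21 %


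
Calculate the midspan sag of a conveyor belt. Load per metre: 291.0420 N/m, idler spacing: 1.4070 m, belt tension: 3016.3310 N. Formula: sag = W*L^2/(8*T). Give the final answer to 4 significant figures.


sag = 291.0420 * 1.4070^2 / (8 * 3016.3310)
sag = 0.02388 m


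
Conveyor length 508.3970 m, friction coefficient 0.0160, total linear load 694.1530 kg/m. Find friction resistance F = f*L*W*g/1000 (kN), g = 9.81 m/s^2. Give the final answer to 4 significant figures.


F = 0.0160 * 508.3970 * 694.1530 * 9.81 / 1000
F = 55.39 kN


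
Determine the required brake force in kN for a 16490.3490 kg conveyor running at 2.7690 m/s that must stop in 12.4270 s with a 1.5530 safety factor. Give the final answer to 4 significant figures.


F = 16490.3490 * 2.7690 / 12.4270 * 1.5530 / 1000
F = 5.706 kN


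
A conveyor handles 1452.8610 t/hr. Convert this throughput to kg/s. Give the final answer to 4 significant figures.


m_dot = 1452.8610 * 1000 / 3600
m_dot = 403.6 kg/s


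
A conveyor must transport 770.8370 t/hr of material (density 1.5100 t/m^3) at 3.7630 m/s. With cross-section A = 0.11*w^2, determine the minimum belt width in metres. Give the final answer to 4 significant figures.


A_req = 770.8370 / (3.7630 * 1.5100 * 3600) = 0.0376833 m^2
w = sqrt(0.0376833 / 0.11)
w = 0.5853 m


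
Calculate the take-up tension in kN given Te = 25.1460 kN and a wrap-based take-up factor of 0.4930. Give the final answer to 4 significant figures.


T_tu = 25.1460 * 0.4930
T_tu = 12.40 kN


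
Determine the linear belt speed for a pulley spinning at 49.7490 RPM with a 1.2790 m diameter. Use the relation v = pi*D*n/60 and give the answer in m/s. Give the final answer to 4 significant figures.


v = pi * 1.2790 * 49.7490 / 60
v = 3.332 m/s


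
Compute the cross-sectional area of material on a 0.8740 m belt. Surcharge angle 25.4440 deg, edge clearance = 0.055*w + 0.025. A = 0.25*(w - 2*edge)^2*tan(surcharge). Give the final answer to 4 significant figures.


edge = 0.055*0.8740 + 0.025 = 0.07307 m
ew = 0.8740 - 2*0.07307 = 0.72786 m
A = 0.25 * 0.72786^2 * tan(25.4440 deg)
A = 0.06301 m^2


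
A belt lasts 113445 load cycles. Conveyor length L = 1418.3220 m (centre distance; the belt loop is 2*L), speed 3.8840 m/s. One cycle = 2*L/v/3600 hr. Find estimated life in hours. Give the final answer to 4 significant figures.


cycle_time = 2 * 1418.3220 / 3.8840 / 3600 = 0.202872 hr
life = 113445 * 0.202872 = 23010 hours


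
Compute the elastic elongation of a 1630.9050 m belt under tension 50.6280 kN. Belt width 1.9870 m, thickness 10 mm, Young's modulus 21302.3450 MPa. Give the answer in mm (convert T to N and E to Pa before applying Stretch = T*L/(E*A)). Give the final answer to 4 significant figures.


A = 1.9870 * 0.01 = 0.01987 m^2
Stretch = 50.6280*1000 * 1630.9050 / (21302.3450e6 * 0.01987) * 1000
Stretch = 195.1 mm


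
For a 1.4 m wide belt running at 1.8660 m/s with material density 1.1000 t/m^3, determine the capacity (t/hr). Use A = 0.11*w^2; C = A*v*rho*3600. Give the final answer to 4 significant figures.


A = 0.11 * 1.4^2 = 0.2156 m^2
C = 0.2156 * 1.8660 * 1.1000 * 3600
C = 1593 t/hr


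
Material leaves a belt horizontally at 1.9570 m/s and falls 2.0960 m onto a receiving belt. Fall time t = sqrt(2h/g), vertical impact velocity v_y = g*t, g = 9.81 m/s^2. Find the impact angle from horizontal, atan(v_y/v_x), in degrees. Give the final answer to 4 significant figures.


t = sqrt(2*2.0960/9.81) = 0.653696 s
v_y = 9.81 * 0.653696 = 6.41276 m/s
angle = atan(6.41276 / 1.9570) = 73.03 deg


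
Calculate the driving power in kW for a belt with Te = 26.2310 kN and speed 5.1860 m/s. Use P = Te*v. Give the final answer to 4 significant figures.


P = Te * v = 26.2310 * 5.1860
P = 136.0 kW


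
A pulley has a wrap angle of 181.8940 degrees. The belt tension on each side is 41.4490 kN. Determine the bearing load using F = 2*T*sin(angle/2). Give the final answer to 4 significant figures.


F = 2 * 41.4490 * sin(181.8940/2 deg)
F = 82.89 kN


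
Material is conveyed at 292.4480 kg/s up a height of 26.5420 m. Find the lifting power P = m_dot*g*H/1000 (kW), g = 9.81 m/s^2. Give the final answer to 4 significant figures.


P = 292.4480 * 9.81 * 26.5420 / 1000
P = 76.15 kW


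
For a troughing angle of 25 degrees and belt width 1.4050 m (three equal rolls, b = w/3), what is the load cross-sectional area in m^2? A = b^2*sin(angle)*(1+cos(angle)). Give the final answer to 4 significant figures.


b = 1.4050/3 = 0.468333 m
A = 0.468333^2 * sin(25 deg) * (1 + cos(25 deg))
A = 0.1767 m^2


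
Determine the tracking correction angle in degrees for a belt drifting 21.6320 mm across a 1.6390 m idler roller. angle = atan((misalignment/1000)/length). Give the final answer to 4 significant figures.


misalign_m = 21.6320 / 1000 = 0.021632 m
angle = atan(0.021632 / 1.6390)
angle = 0.7562 deg


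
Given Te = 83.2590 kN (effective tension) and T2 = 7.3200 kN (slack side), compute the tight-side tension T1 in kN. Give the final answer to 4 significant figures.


T1 = Te + T2 = 83.2590 + 7.3200
T1 = 90.58 kN


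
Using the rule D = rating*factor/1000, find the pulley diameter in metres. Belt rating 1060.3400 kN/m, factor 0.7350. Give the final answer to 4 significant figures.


D = 1060.3400 * 0.7350 / 1000
D = 0.7793 m


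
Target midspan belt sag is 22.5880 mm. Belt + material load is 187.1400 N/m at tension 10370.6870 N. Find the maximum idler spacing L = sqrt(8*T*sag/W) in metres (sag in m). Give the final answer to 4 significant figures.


sag = 22.5880/1000 = 0.022588 m
L = sqrt(8 * 10370.6870 * 0.022588 / 187.1400)
L = 3.164 m


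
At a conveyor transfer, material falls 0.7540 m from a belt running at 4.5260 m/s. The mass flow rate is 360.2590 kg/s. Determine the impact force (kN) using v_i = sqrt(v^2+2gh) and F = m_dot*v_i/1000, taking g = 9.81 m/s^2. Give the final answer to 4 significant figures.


v_i = sqrt(4.5260^2 + 2*9.81*0.7540) = 5.93954 m/s
F = 360.2590 * 5.93954 / 1000
F = 2.140 kN


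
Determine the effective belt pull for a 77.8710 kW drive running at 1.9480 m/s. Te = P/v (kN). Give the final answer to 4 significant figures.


Te = P / v = 77.8710 / 1.9480
Te = 39.97 kN


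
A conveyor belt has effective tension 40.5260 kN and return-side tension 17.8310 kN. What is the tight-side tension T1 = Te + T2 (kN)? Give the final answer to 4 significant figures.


T1 = Te + T2 = 40.5260 + 17.8310
T1 = 58.36 kN


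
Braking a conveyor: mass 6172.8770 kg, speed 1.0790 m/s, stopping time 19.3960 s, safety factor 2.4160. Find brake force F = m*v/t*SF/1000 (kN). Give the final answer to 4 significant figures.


F = 6172.8770 * 1.0790 / 19.3960 * 2.4160 / 1000
F = 0.8296 kN


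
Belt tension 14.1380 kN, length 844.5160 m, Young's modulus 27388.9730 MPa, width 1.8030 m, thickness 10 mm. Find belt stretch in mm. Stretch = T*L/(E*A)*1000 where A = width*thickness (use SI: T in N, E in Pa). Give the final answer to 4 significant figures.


A = 1.8030 * 0.01 = 0.01803 m^2
Stretch = 14.1380*1000 * 844.5160 / (27388.9730e6 * 0.01803) * 1000
Stretch = 24.18 mm


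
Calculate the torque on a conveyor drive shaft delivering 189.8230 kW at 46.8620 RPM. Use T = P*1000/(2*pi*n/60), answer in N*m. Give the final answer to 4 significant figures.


omega = 2*pi*46.8620/60 = 4.90738 rad/s
T = 189.8230*1000 / 4.90738
T = 38680 N*m


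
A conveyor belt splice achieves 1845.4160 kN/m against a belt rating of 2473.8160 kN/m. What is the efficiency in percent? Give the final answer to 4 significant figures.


Eff = 1845.4160 / 2473.8160 * 100
Eff = 74.60 %


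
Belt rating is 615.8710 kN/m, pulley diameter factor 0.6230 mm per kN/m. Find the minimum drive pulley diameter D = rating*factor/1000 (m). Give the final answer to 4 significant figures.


D = 615.8710 * 0.6230 / 1000
D = 0.3837 m


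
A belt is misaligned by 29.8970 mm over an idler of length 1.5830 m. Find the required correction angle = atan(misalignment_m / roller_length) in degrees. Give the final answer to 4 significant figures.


misalign_m = 29.8970 / 1000 = 0.029897 m
angle = atan(0.029897 / 1.5830)
angle = 1.082 deg


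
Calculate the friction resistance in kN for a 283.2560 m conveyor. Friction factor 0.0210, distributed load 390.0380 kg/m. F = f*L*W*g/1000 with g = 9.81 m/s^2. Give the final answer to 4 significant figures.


F = 0.0210 * 283.2560 * 390.0380 * 9.81 / 1000
F = 22.76 kN


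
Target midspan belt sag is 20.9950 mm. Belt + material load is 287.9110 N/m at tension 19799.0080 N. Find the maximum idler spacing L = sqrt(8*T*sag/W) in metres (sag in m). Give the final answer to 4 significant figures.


sag = 20.9950/1000 = 0.020995 m
L = sqrt(8 * 19799.0080 * 0.020995 / 287.9110)
L = 3.399 m


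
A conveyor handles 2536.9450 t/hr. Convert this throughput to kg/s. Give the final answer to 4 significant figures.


m_dot = 2536.9450 * 1000 / 3600
m_dot = 704.7 kg/s


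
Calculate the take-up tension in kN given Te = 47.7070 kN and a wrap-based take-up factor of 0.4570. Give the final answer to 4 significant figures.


T_tu = 47.7070 * 0.4570
T_tu = 21.80 kN


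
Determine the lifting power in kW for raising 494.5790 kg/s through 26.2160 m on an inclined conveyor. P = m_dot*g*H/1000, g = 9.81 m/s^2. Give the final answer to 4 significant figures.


P = 494.5790 * 9.81 * 26.2160 / 1000
P = 127.2 kW


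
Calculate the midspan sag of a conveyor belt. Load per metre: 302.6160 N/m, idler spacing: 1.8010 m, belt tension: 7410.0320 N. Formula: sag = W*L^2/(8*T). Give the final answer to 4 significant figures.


sag = 302.6160 * 1.8010^2 / (8 * 7410.0320)
sag = 0.01656 m


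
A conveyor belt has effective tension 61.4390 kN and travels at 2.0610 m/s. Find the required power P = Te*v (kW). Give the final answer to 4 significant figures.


P = Te * v = 61.4390 * 2.0610
P = 126.6 kW


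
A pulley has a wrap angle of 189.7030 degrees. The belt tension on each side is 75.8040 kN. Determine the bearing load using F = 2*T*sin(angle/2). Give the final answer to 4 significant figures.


F = 2 * 75.8040 * sin(189.7030/2 deg)
F = 151.1 kN


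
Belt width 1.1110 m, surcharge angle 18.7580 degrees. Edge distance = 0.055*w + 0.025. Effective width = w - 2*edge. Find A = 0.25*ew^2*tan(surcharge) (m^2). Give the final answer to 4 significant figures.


edge = 0.055*1.1110 + 0.025 = 0.086105 m
ew = 1.1110 - 2*0.086105 = 0.93879 m
A = 0.25 * 0.93879^2 * tan(18.7580 deg)
A = 0.07483 m^2


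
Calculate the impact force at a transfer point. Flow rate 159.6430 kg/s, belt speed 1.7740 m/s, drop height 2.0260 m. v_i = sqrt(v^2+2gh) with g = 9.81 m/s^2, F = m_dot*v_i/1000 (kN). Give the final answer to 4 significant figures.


v_i = sqrt(1.7740^2 + 2*9.81*2.0260) = 6.5496 m/s
F = 159.6430 * 6.5496 / 1000
F = 1.046 kN


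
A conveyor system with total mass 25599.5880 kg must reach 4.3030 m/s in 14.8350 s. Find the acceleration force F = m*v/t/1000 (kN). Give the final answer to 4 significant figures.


F = 25599.5880 * 4.3030 / 14.8350 / 1000
F = 7.425 kN


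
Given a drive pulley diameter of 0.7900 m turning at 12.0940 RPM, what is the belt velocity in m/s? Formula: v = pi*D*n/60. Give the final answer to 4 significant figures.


v = pi * 0.7900 * 12.0940 / 60
v = 0.5003 m/s


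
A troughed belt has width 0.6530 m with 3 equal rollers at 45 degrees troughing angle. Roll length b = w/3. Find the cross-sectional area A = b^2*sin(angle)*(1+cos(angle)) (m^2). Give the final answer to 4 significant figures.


b = 0.6530/3 = 0.217667 m
A = 0.217667^2 * sin(45 deg) * (1 + cos(45 deg))
A = 0.05719 m^2


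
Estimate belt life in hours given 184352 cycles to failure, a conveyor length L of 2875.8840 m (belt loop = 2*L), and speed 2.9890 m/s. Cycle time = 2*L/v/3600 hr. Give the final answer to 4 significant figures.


cycle_time = 2 * 2875.8840 / 2.9890 / 3600 = 0.534531 hr
life = 184352 * 0.534531 = 98540 hours


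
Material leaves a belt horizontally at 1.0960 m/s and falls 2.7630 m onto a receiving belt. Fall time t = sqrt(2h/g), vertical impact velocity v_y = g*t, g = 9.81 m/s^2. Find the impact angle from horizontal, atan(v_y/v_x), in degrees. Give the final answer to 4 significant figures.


t = sqrt(2*2.7630/9.81) = 0.750535 s
v_y = 9.81 * 0.750535 = 7.36275 m/s
angle = atan(7.36275 / 1.0960) = 81.53 deg


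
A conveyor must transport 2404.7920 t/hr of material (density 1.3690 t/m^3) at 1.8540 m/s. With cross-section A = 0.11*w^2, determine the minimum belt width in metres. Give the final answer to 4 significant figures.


A_req = 2404.7920 / (1.8540 * 1.3690 * 3600) = 0.263185 m^2
w = sqrt(0.263185 / 0.11)
w = 1.547 m


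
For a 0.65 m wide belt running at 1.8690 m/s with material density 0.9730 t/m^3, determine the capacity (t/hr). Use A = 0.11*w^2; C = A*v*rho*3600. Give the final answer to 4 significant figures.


A = 0.11 * 0.65^2 = 0.046475 m^2
C = 0.046475 * 1.8690 * 0.9730 * 3600
C = 304.3 t/hr


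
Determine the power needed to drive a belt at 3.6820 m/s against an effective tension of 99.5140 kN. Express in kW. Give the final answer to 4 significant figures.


P = Te * v = 99.5140 * 3.6820
P = 366.4 kW


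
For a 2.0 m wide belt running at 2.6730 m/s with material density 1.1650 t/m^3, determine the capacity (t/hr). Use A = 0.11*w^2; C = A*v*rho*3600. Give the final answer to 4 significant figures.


A = 0.11 * 2.0^2 = 0.44 m^2
C = 0.44 * 2.6730 * 1.1650 * 3600
C = 4933 t/hr


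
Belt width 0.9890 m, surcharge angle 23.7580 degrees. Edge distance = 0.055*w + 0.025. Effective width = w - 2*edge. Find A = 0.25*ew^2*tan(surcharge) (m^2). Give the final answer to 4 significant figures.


edge = 0.055*0.9890 + 0.025 = 0.079395 m
ew = 0.9890 - 2*0.079395 = 0.83021 m
A = 0.25 * 0.83021^2 * tan(23.7580 deg)
A = 0.07585 m^2


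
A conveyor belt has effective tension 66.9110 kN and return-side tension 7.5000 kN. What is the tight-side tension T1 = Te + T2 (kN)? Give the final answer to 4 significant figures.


T1 = Te + T2 = 66.9110 + 7.5000
T1 = 74.41 kN


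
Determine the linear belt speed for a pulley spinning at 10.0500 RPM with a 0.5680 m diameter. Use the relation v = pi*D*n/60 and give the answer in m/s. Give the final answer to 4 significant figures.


v = pi * 0.5680 * 10.0500 / 60
v = 0.2989 m/s


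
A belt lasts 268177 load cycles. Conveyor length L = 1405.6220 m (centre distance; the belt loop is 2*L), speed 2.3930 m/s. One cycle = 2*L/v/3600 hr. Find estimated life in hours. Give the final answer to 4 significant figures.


cycle_time = 2 * 1405.6220 / 2.3930 / 3600 = 0.326327 hr
life = 268177 * 0.326327 = 87510 hours


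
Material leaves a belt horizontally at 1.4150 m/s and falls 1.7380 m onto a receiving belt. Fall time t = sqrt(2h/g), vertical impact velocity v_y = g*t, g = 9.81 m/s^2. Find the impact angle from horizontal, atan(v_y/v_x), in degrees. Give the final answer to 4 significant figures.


t = sqrt(2*1.7380/9.81) = 0.595258 s
v_y = 9.81 * 0.595258 = 5.83948 m/s
angle = atan(5.83948 / 1.4150) = 76.38 deg


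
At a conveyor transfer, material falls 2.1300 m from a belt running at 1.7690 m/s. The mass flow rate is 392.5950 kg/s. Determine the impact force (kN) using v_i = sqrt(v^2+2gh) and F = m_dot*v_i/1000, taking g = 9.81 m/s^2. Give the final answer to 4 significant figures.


v_i = sqrt(1.7690^2 + 2*9.81*2.1300) = 6.70224 m/s
F = 392.5950 * 6.70224 / 1000
F = 2.631 kN


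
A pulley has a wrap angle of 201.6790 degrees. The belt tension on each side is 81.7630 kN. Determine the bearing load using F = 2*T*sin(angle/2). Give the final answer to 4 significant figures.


F = 2 * 81.7630 * sin(201.6790/2 deg)
F = 160.6 kN


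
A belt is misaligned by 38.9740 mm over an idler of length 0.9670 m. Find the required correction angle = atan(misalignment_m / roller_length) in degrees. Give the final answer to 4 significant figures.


misalign_m = 38.9740 / 1000 = 0.038974 m
angle = atan(0.038974 / 0.9670)
angle = 2.308 deg


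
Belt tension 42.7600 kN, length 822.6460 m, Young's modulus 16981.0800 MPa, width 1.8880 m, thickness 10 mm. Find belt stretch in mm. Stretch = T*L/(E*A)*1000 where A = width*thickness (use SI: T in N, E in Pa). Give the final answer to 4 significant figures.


A = 1.8880 * 0.01 = 0.01888 m^2
Stretch = 42.7600*1000 * 822.6460 / (16981.0800e6 * 0.01888) * 1000
Stretch = 109.7 mm


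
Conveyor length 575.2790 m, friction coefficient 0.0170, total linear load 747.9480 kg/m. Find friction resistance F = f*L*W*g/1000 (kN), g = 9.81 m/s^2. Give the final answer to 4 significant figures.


F = 0.0170 * 575.2790 * 747.9480 * 9.81 / 1000
F = 71.76 kN


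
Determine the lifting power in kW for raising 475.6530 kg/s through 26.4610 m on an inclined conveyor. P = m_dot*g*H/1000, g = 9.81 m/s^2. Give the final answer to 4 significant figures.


P = 475.6530 * 9.81 * 26.4610 / 1000
P = 123.5 kW


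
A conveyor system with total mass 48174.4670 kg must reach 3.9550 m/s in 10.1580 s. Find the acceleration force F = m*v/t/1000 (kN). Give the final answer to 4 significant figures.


F = 48174.4670 * 3.9550 / 10.1580 / 1000
F = 18.76 kN


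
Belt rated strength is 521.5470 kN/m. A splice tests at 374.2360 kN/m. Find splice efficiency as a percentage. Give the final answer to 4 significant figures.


Eff = 374.2360 / 521.5470 * 100
Eff = 71.75 %


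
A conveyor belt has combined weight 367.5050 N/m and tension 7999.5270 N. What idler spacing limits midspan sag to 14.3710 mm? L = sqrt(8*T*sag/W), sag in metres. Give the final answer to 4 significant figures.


sag = 14.3710/1000 = 0.014371 m
L = sqrt(8 * 7999.5270 * 0.014371 / 367.5050)
L = 1.582 m


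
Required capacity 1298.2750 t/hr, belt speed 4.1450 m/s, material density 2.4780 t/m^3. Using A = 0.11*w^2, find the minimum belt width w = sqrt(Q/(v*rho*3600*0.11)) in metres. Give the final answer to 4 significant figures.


A_req = 1298.2750 / (4.1450 * 2.4780 * 3600) = 0.0351106 m^2
w = sqrt(0.0351106 / 0.11)
w = 0.5650 m


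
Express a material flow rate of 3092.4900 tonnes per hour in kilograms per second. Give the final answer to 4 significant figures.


m_dot = 3092.4900 * 1000 / 3600
m_dot = 859.0 kg/s


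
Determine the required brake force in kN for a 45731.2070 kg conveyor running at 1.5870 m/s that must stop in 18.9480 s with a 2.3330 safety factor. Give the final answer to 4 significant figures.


F = 45731.2070 * 1.5870 / 18.9480 * 2.3330 / 1000
F = 8.936 kN


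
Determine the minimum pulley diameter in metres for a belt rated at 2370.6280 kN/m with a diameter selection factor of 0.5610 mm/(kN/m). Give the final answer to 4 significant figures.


D = 2370.6280 * 0.5610 / 1000
D = 1.330 m


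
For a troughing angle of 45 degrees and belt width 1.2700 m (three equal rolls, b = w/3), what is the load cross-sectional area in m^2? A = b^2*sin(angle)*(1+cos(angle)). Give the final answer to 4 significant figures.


b = 1.2700/3 = 0.423333 m
A = 0.423333^2 * sin(45 deg) * (1 + cos(45 deg))
A = 0.2163 m^2


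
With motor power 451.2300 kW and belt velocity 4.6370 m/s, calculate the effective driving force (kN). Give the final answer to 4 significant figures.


Te = P / v = 451.2300 / 4.6370
Te = 97.31 kN


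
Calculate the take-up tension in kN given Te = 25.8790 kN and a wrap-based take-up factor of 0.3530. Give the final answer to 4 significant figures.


T_tu = 25.8790 * 0.3530
T_tu = 9.135 kN


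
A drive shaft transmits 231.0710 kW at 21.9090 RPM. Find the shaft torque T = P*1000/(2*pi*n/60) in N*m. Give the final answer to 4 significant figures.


omega = 2*pi*21.9090/60 = 2.29431 rad/s
T = 231.0710*1000 / 2.29431
T = 100700 N*m


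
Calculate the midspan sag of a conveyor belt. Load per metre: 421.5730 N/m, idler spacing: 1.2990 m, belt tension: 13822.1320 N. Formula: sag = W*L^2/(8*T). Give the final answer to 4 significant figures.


sag = 421.5730 * 1.2990^2 / (8 * 13822.1320)
sag = 0.006433 m


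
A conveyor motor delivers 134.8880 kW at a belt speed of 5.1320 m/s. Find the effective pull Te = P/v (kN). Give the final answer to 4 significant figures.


Te = P / v = 134.8880 / 5.1320
Te = 26.28 kN


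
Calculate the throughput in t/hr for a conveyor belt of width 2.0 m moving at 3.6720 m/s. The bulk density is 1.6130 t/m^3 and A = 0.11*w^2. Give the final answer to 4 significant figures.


A = 0.11 * 2.0^2 = 0.44 m^2
C = 0.44 * 3.6720 * 1.6130 * 3600
C = 9382 t/hr


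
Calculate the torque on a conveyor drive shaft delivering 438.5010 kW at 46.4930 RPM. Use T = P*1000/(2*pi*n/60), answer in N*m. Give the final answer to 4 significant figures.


omega = 2*pi*46.4930/60 = 4.86874 rad/s
T = 438.5010*1000 / 4.86874
T = 90060 N*m


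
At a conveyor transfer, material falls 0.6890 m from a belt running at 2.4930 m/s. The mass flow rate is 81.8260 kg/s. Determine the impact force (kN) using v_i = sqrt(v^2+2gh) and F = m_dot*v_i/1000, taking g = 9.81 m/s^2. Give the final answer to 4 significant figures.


v_i = sqrt(2.4930^2 + 2*9.81*0.6890) = 4.44221 m/s
F = 81.8260 * 4.44221 / 1000
F = 0.3635 kN


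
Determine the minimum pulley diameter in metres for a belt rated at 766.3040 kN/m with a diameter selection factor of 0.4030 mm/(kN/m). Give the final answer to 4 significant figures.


D = 766.3040 * 0.4030 / 1000
D = 0.3088 m


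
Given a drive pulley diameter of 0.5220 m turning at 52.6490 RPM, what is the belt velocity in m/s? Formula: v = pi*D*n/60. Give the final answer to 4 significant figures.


v = pi * 0.5220 * 52.6490 / 60
v = 1.439 m/s


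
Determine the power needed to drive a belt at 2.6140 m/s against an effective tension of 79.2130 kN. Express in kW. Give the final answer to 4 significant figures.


P = Te * v = 79.2130 * 2.6140
P = 207.1 kW


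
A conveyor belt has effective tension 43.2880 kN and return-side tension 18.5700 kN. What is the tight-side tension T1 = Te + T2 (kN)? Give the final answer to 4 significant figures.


T1 = Te + T2 = 43.2880 + 18.5700
T1 = 61.86 kN


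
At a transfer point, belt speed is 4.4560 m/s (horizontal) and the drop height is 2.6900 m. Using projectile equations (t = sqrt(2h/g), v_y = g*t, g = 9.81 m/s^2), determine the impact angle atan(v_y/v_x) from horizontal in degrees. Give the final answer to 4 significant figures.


t = sqrt(2*2.6900/9.81) = 0.740554 s
v_y = 9.81 * 0.740554 = 7.26483 m/s
angle = atan(7.26483 / 4.4560) = 58.48 deg


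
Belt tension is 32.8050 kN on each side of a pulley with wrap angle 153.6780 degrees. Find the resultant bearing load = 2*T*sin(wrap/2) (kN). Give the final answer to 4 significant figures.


F = 2 * 32.8050 * sin(153.6780/2 deg)
F = 63.89 kN


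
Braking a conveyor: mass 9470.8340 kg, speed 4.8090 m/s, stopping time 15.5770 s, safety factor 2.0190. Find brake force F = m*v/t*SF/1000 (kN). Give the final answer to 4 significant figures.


F = 9470.8340 * 4.8090 / 15.5770 * 2.0190 / 1000
F = 5.903 kN


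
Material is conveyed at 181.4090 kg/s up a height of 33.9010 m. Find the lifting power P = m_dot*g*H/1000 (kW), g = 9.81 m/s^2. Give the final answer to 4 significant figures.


P = 181.4090 * 9.81 * 33.9010 / 1000
P = 60.33 kW


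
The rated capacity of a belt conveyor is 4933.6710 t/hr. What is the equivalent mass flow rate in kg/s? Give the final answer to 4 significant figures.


m_dot = 4933.6710 * 1000 / 3600
m_dot = 1370 kg/s


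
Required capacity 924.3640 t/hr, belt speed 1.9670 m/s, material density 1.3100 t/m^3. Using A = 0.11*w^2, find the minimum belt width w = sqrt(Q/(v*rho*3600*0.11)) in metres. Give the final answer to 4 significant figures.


A_req = 924.3640 / (1.9670 * 1.3100 * 3600) = 0.0996471 m^2
w = sqrt(0.0996471 / 0.11)
w = 0.9518 m


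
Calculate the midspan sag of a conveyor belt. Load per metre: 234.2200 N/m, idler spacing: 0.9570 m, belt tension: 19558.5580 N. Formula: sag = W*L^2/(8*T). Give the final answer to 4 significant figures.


sag = 234.2200 * 0.9570^2 / (8 * 19558.5580)
sag = 0.001371 m


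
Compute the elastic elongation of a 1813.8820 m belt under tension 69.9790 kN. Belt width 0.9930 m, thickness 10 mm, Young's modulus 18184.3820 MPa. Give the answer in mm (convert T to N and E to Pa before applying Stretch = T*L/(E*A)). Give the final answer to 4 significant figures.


A = 0.9930 * 0.01 = 0.00993 m^2
Stretch = 69.9790*1000 * 1813.8820 / (18184.3820e6 * 0.00993) * 1000
Stretch = 703.0 mm


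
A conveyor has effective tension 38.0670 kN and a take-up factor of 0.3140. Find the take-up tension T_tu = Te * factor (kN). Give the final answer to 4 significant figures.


T_tu = 38.0670 * 0.3140
T_tu = 11.95 kN


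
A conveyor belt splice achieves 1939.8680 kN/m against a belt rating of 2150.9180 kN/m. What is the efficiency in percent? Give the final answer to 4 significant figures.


Eff = 1939.8680 / 2150.9180 * 100
Eff = 90.19 %


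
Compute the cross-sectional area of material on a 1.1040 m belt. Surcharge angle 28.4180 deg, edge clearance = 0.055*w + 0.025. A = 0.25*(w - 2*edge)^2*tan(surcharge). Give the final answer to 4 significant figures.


edge = 0.055*1.1040 + 0.025 = 0.08572 m
ew = 1.1040 - 2*0.08572 = 0.93256 m
A = 0.25 * 0.93256^2 * tan(28.4180 deg)
A = 0.1176 m^2


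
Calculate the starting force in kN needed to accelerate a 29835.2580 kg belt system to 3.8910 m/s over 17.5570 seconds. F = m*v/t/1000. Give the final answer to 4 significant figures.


F = 29835.2580 * 3.8910 / 17.5570 / 1000
F = 6.612 kN


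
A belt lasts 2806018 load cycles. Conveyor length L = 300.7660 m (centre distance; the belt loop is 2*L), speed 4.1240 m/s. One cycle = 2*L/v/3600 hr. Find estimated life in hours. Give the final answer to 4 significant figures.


cycle_time = 2 * 300.7660 / 4.1240 / 3600 = 0.040517 hr
life = 2806018 * 0.040517 = 113700 hours


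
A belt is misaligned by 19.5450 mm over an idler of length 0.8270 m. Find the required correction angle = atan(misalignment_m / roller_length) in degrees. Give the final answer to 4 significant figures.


misalign_m = 19.5450 / 1000 = 0.019545 m
angle = atan(0.019545 / 0.8270)
angle = 1.354 deg


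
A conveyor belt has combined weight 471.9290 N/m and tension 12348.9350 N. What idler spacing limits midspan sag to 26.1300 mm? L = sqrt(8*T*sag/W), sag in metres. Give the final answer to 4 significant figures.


sag = 26.1300/1000 = 0.026130 m
L = sqrt(8 * 12348.9350 * 0.026130 / 471.9290)
L = 2.339 m


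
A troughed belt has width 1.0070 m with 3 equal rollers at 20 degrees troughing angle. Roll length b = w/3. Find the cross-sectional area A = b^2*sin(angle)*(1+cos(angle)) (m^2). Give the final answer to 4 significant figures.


b = 1.0070/3 = 0.335667 m
A = 0.335667^2 * sin(20 deg) * (1 + cos(20 deg))
A = 0.07475 m^2


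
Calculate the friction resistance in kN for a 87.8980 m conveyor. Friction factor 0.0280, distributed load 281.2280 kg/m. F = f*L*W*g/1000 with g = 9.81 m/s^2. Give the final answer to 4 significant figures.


F = 0.0280 * 87.8980 * 281.2280 * 9.81 / 1000
F = 6.790 kN


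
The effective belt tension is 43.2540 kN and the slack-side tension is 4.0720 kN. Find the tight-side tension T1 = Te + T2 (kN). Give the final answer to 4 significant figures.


T1 = Te + T2 = 43.2540 + 4.0720
T1 = 47.33 kN


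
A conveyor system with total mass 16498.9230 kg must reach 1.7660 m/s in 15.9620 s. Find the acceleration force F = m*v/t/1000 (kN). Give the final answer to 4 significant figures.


F = 16498.9230 * 1.7660 / 15.9620 / 1000
F = 1.825 kN


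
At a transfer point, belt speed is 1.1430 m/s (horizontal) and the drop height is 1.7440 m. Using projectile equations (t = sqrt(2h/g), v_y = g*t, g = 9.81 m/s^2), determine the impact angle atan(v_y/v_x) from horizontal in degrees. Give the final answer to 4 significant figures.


t = sqrt(2*1.7440/9.81) = 0.596285 s
v_y = 9.81 * 0.596285 = 5.84956 m/s
angle = atan(5.84956 / 1.1430) = 78.94 deg


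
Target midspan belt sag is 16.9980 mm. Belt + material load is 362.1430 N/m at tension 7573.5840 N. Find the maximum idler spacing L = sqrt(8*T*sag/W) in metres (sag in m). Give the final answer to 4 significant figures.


sag = 16.9980/1000 = 0.016998 m
L = sqrt(8 * 7573.5840 * 0.016998 / 362.1430)
L = 1.686 m


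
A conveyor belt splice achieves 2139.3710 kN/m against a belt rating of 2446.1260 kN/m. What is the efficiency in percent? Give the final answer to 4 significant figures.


Eff = 2139.3710 / 2446.1260 * 100
Eff = 87.46 %


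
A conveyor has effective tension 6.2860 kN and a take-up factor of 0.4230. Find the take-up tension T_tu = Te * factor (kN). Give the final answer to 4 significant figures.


T_tu = 6.2860 * 0.4230
T_tu = 2.659 kN


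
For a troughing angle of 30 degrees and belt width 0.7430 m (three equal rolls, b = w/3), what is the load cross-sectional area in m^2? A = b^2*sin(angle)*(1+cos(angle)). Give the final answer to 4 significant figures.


b = 0.7430/3 = 0.247667 m
A = 0.247667^2 * sin(30 deg) * (1 + cos(30 deg))
A = 0.05723 m^2


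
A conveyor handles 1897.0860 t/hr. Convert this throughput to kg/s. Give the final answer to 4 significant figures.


m_dot = 1897.0860 * 1000 / 3600
m_dot = 527.0 kg/s


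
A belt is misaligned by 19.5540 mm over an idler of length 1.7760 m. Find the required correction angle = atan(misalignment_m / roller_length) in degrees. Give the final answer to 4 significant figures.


misalign_m = 19.5540 / 1000 = 0.019554 m
angle = atan(0.019554 / 1.7760)
angle = 0.6308 deg


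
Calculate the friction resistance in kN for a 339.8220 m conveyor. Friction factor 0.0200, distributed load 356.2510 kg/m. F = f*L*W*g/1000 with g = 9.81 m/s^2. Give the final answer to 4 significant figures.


F = 0.0200 * 339.8220 * 356.2510 * 9.81 / 1000
F = 23.75 kN


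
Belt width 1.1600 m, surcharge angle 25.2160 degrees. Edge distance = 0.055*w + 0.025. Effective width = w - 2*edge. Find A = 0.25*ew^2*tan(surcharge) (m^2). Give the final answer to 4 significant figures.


edge = 0.055*1.1600 + 0.025 = 0.0888 m
ew = 1.1600 - 2*0.0888 = 0.9824 m
A = 0.25 * 0.9824^2 * tan(25.2160 deg)
A = 0.1136 m^2


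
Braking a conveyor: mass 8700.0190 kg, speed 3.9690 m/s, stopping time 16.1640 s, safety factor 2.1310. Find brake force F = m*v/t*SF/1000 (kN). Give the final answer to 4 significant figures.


F = 8700.0190 * 3.9690 / 16.1640 * 2.1310 / 1000
F = 4.552 kN


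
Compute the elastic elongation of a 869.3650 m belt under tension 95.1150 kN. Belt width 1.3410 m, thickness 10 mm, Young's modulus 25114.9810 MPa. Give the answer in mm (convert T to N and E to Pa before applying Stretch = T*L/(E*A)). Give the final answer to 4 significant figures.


A = 1.3410 * 0.01 = 0.01341 m^2
Stretch = 95.1150*1000 * 869.3650 / (25114.9810e6 * 0.01341) * 1000
Stretch = 245.5 mm


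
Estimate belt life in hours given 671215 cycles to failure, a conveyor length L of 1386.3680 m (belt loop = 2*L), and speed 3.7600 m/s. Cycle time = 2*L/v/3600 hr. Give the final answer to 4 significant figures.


cycle_time = 2 * 1386.3680 / 3.7600 / 3600 = 0.204842 hr
life = 671215 * 0.204842 = 137500 hours


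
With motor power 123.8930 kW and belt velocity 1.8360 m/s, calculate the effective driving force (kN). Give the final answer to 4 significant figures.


Te = P / v = 123.8930 / 1.8360
Te = 67.48 kN


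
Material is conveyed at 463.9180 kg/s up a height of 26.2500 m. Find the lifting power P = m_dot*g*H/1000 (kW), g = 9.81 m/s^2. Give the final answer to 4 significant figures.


P = 463.9180 * 9.81 * 26.2500 / 1000
P = 119.5 kW


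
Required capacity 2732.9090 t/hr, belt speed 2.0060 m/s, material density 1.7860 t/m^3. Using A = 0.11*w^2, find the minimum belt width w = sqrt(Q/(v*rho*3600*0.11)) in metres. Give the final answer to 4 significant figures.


A_req = 2732.9090 / (2.0060 * 1.7860 * 3600) = 0.21189 m^2
w = sqrt(0.21189 / 0.11)
w = 1.388 m


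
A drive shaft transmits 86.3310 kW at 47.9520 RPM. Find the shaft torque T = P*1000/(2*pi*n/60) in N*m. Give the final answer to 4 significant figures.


omega = 2*pi*47.9520/60 = 5.02152 rad/s
T = 86.3310*1000 / 5.02152
T = 17190 N*m


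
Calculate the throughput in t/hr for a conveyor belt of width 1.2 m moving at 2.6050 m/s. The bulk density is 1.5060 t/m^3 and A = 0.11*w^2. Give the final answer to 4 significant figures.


A = 0.11 * 1.2^2 = 0.1584 m^2
C = 0.1584 * 2.6050 * 1.5060 * 3600
C = 2237 t/hr


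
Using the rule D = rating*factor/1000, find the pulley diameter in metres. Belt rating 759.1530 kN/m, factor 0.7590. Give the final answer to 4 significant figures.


D = 759.1530 * 0.7590 / 1000
D = 0.5762 m


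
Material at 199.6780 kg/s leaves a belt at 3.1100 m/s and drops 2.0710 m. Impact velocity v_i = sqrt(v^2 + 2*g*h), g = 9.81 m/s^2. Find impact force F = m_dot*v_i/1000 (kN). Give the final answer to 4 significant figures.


v_i = sqrt(3.1100^2 + 2*9.81*2.0710) = 7.09261 m/s
F = 199.6780 * 7.09261 / 1000
F = 1.416 kN


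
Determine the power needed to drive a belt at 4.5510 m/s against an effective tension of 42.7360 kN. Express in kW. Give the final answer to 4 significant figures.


P = Te * v = 42.7360 * 4.5510
P = 194.5 kW
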